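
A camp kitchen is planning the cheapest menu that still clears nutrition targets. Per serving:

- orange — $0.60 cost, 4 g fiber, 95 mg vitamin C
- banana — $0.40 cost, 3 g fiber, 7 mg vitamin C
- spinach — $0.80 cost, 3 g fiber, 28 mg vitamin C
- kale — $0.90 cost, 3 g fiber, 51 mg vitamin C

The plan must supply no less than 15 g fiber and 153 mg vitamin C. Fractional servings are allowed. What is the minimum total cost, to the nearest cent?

orange only: max(15/4, 153/95) = 3.75 servings → $2.25.
banana only: max(15/3, 153/7) = 21.86 servings → $8.74.
spinach only: max(15/3, 153/28) = 5.464 servings → $4.37.
kale only: max(15/3, 153/51) = 5 servings → $4.50.
orange + banana with both tight: 1.377 servings and 3.163 servings → $2.09.
orange + spinach with both tight: 0.2254 servings and 4.699 servings → $3.89.
orange + kale: the both-tight solution has a negative serving — not a feasible corner.
banana + spinach with both targets exact would need a negative amount; discard.
banana + kale with both tight: 2.318 servings and 2.682 servings → $3.34.
spinach + kale with both tight: 4.435 servings and 0.5652 servings → $4.06.
The minimum over all feasible corners is $2.09.

$2.09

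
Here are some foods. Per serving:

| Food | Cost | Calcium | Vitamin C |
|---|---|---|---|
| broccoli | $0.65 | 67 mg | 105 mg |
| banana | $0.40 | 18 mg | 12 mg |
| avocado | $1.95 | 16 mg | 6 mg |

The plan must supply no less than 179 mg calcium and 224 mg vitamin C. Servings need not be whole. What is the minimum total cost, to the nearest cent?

$1.74

The cheapest plan sits at a corner of the feasible region — with two constraints it uses at most two foods.
broccoli only: max(179/67, 224/105) = 2.672 servings → $1.74.
banana only: max(179/18, 224/12) = 18.67 servings → $7.47.
avocado only: max(179/16, 224/6) = 37.33 servings → $72.80.
broccoli + banana with both tight: 1.735 servings and 3.487 servings → $2.52.
broccoli + avocado with both tight: 1.964 servings and 2.963 servings → $7.05.
banana + avocado: intersection lies outside the first quadrant.
The minimum over all feasible corners is $1.74.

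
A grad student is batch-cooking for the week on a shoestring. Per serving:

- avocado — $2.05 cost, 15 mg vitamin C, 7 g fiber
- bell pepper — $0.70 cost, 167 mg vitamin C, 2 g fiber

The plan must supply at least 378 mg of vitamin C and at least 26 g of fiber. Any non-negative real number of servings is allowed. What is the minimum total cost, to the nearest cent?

$7.84

Compare the cost at each extreme point of the feasible region.
avocado only: max(378/15, 26/7) = 25.2 servings → $51.66.
bell pepper only: max(378/167, 26/2) = 13 servings → $9.10.
avocado + bell pepper with both tight: 3.148 servings and 1.981 servings → $7.84.
Cheapest feasible corner: $7.84.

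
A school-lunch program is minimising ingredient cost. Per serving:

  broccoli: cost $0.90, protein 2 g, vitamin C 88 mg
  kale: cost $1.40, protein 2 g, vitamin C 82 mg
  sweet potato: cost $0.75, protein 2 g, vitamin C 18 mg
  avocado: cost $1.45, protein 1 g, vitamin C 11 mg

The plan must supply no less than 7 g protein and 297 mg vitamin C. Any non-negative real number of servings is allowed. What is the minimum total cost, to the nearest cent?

At the optimum either one food covers both requirements or two foods hit both targets exactly; no other combination can be cheaper.
broccoli only: max(7/2, 297/88) = 3.5 servings → $3.15.
kale only: max(7/2, 297/82) = 3.622 servings → $5.07.
sweet potato only: max(7/2, 297/18) = 16.5 servings → $12.38.
avocado only: max(7/1, 297/11) = 27 servings → $39.15.
broccoli + kale with both tight: 1.667 servings and 1.833 servings → $4.07.
broccoli + sweet potato with both tight: 3.343 servings and 0.1571 servings → $3.13.
broccoli + avocado with both tight: 3.333 servings and 0.3333 servings → $3.48.
kale + sweet potato: the both-tight solution has a negative serving — not a feasible corner.
kale + avocado with both targets exact would need a negative amount; discard.
sweet potato + avocado: intersection lies outside the first quadrant.
So the least-cost plan costs $3.13.

$3.13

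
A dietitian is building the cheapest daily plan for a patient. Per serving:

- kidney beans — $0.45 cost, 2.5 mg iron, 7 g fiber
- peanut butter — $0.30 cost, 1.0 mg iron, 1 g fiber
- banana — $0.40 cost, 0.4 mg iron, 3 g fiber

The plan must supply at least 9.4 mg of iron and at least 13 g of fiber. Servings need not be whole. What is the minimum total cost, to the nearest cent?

At the optimum either one food covers both requirements or two foods hit both targets exactly; no other combination can be cheaper.
kidney beans only: max(9.4/2.5, 13/7) = 3.76 servings → $1.69.
peanut butter only: max(9.4/1.0, 13/1) = 13 servings → $3.90.
banana only: max(9.4/0.4, 13/3) = 23.5 servings → $9.40.
kidney beans + peanut butter with both tight: 0.8 servings and 7.4 servings → $2.58.
kidney beans + banana: intersection lies outside the first quadrant.
peanut butter + banana with both tight: 8.846 servings and 1.385 servings → $3.21.
The minimum over all feasible corners is $1.69.

$1.69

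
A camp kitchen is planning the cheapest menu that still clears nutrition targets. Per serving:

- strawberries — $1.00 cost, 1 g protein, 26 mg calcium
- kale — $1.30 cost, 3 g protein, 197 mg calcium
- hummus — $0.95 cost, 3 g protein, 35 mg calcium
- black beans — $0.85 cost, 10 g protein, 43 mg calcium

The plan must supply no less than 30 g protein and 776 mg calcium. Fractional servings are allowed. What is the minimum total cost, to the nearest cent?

$6.22

Minimising a linear cost over {protein ≥ 30, calcium ≥ 776, servings ≥ 0} — the optimum is at a vertex, using one or two foods.
strawberries only: max(30/1, 776/26) = 30 servings → $30.00.
kale only: max(30/3, 776/197) = 10 servings → $13.00.
hummus only: max(30/3, 776/35) = 22.17 servings → $21.06.
black beans only: max(30/10, 776/43) = 18.05 servings → $15.34.
strawberries + kale with both targets exact would need a negative amount; discard.
strawberries + hummus with both tight: 29.72 servings and 0.09302 servings → $29.81.
strawberries + black beans with both tight: 29.82 servings and 0.01843 servings → $29.83.
kale + hummus with both tight: 2.63 servings and 7.37 servings → $10.42.
kale + black beans with both tight: 3.514 servings and 1.946 servings → $6.22.
hummus + black beans: the both-tight solution has a negative serving — not a feasible corner.
Cheapest feasible corner: $6.22.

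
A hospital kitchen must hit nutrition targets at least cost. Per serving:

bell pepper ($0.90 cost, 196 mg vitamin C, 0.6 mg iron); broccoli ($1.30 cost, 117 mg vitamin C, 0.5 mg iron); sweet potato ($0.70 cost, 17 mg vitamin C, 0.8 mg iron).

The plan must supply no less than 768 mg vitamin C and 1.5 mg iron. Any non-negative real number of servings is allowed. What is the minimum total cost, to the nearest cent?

$3.53

Compare the cost at each extreme point of the feasible region.
bell pepper only: max(768/196, 1.5/0.6) = 3.918 servings → $3.53.
broccoli only: max(768/117, 1.5/0.5) = 6.564 servings → $8.53.
sweet potato only: max(768/17, 1.5/0.8) = 45.18 servings → $31.62.
bell pepper + broccoli: the both-tight solution has a negative serving — not a feasible corner.
bell pepper + sweet potato with both targets exact would need a negative amount; discard.
broccoli + sweet potato: the both-tight solution has a negative serving — not a feasible corner.
The minimum over all feasible corners is $3.53.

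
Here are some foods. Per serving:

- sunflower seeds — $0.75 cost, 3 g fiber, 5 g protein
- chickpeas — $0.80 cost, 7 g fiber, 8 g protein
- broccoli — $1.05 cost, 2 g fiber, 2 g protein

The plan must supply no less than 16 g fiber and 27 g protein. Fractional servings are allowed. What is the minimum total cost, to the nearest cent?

For a min-cost LP with two ≥-constraints, a basic feasible solution has at most two positive variables.
sunflower seeds only: max(16/3, 27/5) = 5.4 servings → $4.05.
chickpeas only: max(16/7, 27/8) = 3.375 servings → $2.70.
broccoli only: max(16/2, 27/2) = 13.5 servings → $14.18.
sunflower seeds + chickpeas with both targets exact would need a negative amount; discard.
sunflower seeds + broccoli with both targets exact would need a negative amount; discard.
chickpeas + broccoli: intersection lies outside the first quadrant.
The minimum over all feasible corners is $2.70.

$2.70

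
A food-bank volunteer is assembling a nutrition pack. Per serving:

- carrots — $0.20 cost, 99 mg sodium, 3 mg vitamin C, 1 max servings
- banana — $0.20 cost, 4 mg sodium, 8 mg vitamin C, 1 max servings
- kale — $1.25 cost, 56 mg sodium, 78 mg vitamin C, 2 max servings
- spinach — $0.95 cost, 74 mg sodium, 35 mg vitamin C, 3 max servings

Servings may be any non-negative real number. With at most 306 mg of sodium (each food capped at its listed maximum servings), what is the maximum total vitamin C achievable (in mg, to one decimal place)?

Vitamin C per mg sodium: banana 2, kale 1.393, spinach 0.473, carrots 0.0303.
Take 1 serving of banana: uses 4 mg sodium, +8.0 mg vitamin C (running total 8.0 mg).
Take 2 servings of kale: uses 112 mg sodium, +156.0 mg vitamin C (running total 164.0 mg).
Take 2.568 servings of spinach: uses 190 mg sodium, +89.9 mg vitamin C (running total 253.9 mg).
Filling greedily by vitamin C-per-mg sodium is optimal for one linear limit, giving 253.9 mg.

253.9 mg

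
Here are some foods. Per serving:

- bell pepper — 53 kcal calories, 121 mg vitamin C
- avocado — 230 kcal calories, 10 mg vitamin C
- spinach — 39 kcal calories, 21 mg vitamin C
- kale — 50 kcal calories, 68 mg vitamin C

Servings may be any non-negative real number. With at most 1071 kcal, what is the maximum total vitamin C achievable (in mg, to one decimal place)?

2445.1 mg

Vitamin C per kcal: bell pepper 2.283, kale 1.36, spinach 0.5385, avocado 0.04348.
With no serving limits, spend the whole calories allowance on bell pepper: 1071 kcal / 53 kcal × 121 mg = 2445.1 mg.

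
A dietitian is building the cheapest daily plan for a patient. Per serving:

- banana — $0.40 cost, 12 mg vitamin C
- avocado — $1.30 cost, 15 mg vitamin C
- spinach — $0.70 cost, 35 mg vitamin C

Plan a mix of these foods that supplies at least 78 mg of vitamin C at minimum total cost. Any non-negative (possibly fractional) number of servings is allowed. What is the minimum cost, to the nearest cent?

Cost per mg of vitamin C: spinach $0.0200, banana $0.0333, avocado $0.0867.
With no serving limits, use only spinach: 78 mg / 35 mg = 2.229 servings × $0.70 = $1.56.

$1.56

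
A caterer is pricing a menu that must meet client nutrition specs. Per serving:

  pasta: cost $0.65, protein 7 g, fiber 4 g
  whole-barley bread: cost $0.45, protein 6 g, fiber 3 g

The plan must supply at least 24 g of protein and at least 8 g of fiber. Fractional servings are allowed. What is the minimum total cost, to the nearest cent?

A basic optimal solution has at most two foods positive. Try each food alone and each pair with both targets met exactly.
pasta only: max(24/7, 8/4) = 3.429 servings → $2.23.
whole-barley bread only: max(24/6, 8/3) = 4 servings → $1.80.
pasta + whole-barley bread: the both-tight solution has a negative serving — not a feasible corner.
So the least-cost plan costs $1.80.

$1.80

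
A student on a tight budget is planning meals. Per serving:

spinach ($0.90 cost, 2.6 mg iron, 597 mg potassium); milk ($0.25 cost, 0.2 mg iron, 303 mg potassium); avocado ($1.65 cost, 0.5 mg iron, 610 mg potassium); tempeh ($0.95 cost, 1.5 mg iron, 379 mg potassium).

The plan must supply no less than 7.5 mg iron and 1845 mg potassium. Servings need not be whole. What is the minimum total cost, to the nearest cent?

Minimising a linear cost over {iron ≥ 7.5, potassium ≥ 1845, servings ≥ 0} — the optimum is at a vertex, using one or two foods.
spinach only: max(7.5/2.6, 1845/597) = 3.09 servings → $2.78.
milk only: max(7.5/0.2, 1845/303) = 37.5 servings → $9.38.
avocado only: max(7.5/0.5, 1845/610) = 15 servings → $24.75.
tempeh only: max(7.5/1.5, 1845/379) = 5 servings → $4.75.
spinach + milk with both tight: 2.848 servings and 0.478 servings → $2.68.
spinach + avocado with both tight: 2.837 servings and 0.2482 servings → $2.96.
spinach + tempeh with both tight: 0.8343 servings and 3.554 servings → $4.13.
milk + avocado: intersection lies outside the first quadrant.
milk + tempeh: intersection lies outside the first quadrant.
avocado + tempeh with both targets exact would need a negative amount; discard.
So the least-cost plan costs $2.68.

$2.68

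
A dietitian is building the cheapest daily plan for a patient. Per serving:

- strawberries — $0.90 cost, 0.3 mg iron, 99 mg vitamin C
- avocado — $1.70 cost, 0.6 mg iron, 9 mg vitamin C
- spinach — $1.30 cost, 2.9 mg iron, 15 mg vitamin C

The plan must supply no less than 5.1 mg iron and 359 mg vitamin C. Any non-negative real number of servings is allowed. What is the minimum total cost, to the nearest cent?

$4.90

Check every corner: each single food scaled to meet both minima, and each pair solved so both constraints bind.
strawberries only: max(5.1/0.3, 359/99) = 17 servings → $15.30.
avocado only: max(5.1/0.6, 359/9) = 39.89 servings → $67.81.
spinach only: max(5.1/2.9, 359/15) = 23.93 servings → $31.11.
strawberries + avocado with both tight: 2.989 servings and 7.005 servings → $14.60.
strawberries + spinach with both tight: 3.413 servings and 1.406 servings → $4.90.
avocado + spinach: the both-tight solution has a negative serving — not a feasible corner.
Cheapest feasible corner: $4.90.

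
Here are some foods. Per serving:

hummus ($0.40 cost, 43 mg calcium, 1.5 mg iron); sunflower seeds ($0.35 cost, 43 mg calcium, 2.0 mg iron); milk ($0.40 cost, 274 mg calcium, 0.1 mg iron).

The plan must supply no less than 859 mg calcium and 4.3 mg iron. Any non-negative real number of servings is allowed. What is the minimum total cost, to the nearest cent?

For a min-cost LP with two ≥-constraints, a basic feasible solution has at most two positive variables.
hummus only: max(859/43, 4.3/1.5) = 19.98 servings → $7.99.
sunflower seeds only: max(859/43, 4.3/2.0) = 19.98 servings → $6.99.
milk only: max(859/274, 4.3/0.1) = 43 servings → $17.20.
hummus + sunflower seeds: the both-tight solution has a negative serving — not a feasible corner.
hummus + milk with both tight: 2.686 servings and 2.714 servings → $2.16.
sunflower seeds + milk with both tight: 2.009 servings and 2.82 servings → $1.83.
The minimum over all feasible corners is $1.83.

$1.83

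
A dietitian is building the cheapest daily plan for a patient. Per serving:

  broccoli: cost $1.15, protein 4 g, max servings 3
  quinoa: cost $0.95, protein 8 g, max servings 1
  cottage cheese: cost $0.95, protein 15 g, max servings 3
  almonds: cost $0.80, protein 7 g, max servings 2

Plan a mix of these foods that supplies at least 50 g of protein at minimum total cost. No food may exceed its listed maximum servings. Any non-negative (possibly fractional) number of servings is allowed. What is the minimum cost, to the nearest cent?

$3.42

Cost per g of protein: cottage cheese $0.0633, almonds $0.1143, quinoa $0.1187, broccoli $0.2875.
Take 3 servings of cottage cheese: +45.0 g protein for $2.85 (total $2.85, still need 5.0 g).
Take 0.7143 servings of almonds: +5.0 g protein for $0.57 (total $3.42, still need 0.0 g).
Filling from the cheapest source first is optimal under one linear minimum: $3.42.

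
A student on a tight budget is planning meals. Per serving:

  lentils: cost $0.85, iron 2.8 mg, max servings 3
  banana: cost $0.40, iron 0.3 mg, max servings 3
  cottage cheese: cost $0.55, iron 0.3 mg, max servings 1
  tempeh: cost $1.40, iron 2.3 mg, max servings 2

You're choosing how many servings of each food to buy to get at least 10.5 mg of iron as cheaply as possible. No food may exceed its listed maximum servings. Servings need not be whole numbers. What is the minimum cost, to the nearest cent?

Cost per mg of iron: lentils $0.3036, tempeh $0.6087, banana $1.3333, cottage cheese $1.8333.
Take 3 servings of lentils: +8.4 mg iron for $2.55 (total $2.55, still need 2.1 mg).
Take 0.913 servings of tempeh: +2.1 mg iron for $1.28 (total $3.83, still need 0.0 mg).
Greedy by cheapest-per-mg is optimal for a single linear constraint, so the minimum cost is $3.83.

$3.83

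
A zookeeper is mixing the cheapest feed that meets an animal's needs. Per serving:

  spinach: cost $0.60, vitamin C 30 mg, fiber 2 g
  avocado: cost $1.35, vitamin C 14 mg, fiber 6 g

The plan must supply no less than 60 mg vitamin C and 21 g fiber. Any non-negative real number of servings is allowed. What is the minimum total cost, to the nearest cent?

$4.79

At the optimum either one food covers both requirements or two foods hit both targets exactly; no other combination can be cheaper.
spinach only: max(60/30, 21/2) = 10.5 servings → $6.30.
avocado only: max(60/14, 21/6) = 4.286 servings → $5.79.
spinach + avocado with both tight: 0.4342 servings and 3.355 servings → $4.79.
Cheapest feasible corner: $4.79.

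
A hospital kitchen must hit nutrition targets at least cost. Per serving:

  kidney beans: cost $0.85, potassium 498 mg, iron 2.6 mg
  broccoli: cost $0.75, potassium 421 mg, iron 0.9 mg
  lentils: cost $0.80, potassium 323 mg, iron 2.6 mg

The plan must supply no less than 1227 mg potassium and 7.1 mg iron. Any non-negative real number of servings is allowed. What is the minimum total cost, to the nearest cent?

$2.28

An LP optimum is at a vertex; with two nutrient constraints at most two foods are used. Check each candidate.
kidney beans only: max(1227/498, 7.1/2.6) = 2.731 servings → $2.32.
broccoli only: max(1227/421, 7.1/0.9) = 7.889 servings → $5.92.
lentils only: max(1227/323, 7.1/2.6) = 3.799 servings → $3.04.
kidney beans + broccoli with both targets exact would need a negative amount; discard.
kidney beans + lentils with both tight: 1.971 servings and 0.7596 servings → $2.28.
broccoli + lentils with both tight: 1.116 servings and 2.345 servings → $2.71.
The minimum over all feasible corners is $2.28.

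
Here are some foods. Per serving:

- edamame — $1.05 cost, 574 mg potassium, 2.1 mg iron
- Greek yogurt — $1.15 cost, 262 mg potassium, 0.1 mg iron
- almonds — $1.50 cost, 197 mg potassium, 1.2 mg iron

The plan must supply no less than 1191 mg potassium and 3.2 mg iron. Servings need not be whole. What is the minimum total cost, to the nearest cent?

$2.18

For a min-cost LP with two ≥-constraints, a basic feasible solution has at most two positive variables.
edamame only: max(1191/574, 3.2/2.1) = 2.075 servings → $2.18.
Greek yogurt only: max(1191/262, 3.2/0.1) = 32 servings → $36.80.
almonds only: max(1191/197, 3.2/1.2) = 6.046 servings → $9.07.
edamame + Greek yogurt with both tight: 1.46 servings and 1.348 servings → $3.08.
edamame + almonds: the both-tight solution has a negative serving — not a feasible corner.
Greek yogurt + almonds with both tight: 2.711 servings and 2.441 servings → $6.78.
The minimum over all feasible corners is $2.18.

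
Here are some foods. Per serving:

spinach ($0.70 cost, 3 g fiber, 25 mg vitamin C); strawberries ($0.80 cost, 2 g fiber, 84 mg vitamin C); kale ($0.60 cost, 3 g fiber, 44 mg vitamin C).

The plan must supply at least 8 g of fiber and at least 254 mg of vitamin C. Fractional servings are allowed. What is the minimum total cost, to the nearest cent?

$2.60

At the optimum either one food covers both requirements or two foods hit both targets exactly; no other combination can be cheaper.
spinach only: max(8/3, 254/25) = 10.16 servings → $7.11.
strawberries only: max(8/2, 254/84) = 4 servings → $3.20.
kale only: max(8/3, 254/44) = 5.773 servings → $3.46.
spinach + strawberries with both tight: 0.8119 servings and 2.782 servings → $2.79.
spinach + kale with both targets exact would need a negative amount; discard.
strawberries + kale with both tight: 2.5 servings and 1 serving → $2.60.
So the least-cost plan costs $2.60.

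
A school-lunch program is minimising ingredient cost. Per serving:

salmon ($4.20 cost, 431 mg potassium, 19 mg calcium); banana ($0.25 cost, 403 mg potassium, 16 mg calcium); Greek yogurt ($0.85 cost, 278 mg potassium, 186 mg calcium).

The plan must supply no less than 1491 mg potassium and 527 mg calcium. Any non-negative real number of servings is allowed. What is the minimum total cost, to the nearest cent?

This is a tiny linear program; its minimum lies at a vertex of the feasible set. List the vertices and price them.
salmon only: max(1491/431, 527/19) = 27.74 servings → $116.49.
banana only: max(1491/403, 527/16) = 32.94 servings → $8.23.
Greek yogurt only: max(1491/278, 527/186) = 5.363 servings → $4.56.
salmon + banana: the both-tight solution has a negative serving — not a feasible corner.
salmon + Greek yogurt with both tight: 1.747 servings and 2.655 servings → $9.59.
banana + Greek yogurt with both tight: 1.855 servings and 2.674 servings → $2.74.
Cheapest feasible corner: $2.74.

$2.74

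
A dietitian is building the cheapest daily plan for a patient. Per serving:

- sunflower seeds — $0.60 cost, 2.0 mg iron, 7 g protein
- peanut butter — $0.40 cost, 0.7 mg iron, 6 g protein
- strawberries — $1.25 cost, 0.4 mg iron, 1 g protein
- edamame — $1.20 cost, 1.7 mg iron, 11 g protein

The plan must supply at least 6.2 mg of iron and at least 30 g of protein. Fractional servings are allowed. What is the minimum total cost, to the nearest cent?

The cheapest plan sits at a corner of the feasible region — with two constraints it uses at most two foods.
sunflower seeds only: max(6.2/2.0, 30/7) = 4.286 servings → $2.57.
peanut butter only: max(6.2/0.7, 30/6) = 8.857 servings → $3.54.
strawberries only: max(6.2/0.4, 30/1) = 30 servings → $37.50.
edamame only: max(6.2/1.7, 30/11) = 3.647 servings → $4.38.
sunflower seeds + peanut butter with both tight: 2.282 servings and 2.338 servings → $2.30.
sunflower seeds + strawberries: intersection lies outside the first quadrant.
sunflower seeds + edamame with both tight: 1.703 servings and 1.644 servings → $2.99.
peanut butter + strawberries with both tight: 3.412 servings and 9.529 servings → $13.28.
peanut butter + edamame with both targets exact would need a negative amount; discard.
strawberries + edamame with both tight: 6.37 servings and 2.148 servings → $10.54.
Cheapest feasible corner: $2.30.

$2.30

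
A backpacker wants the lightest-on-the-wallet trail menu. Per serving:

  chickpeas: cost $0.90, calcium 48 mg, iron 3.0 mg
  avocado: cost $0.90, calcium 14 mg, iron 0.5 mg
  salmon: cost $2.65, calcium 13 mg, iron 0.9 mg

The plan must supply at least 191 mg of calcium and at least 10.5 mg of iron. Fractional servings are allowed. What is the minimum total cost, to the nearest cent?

An LP optimum is at a vertex; with two nutrient constraints at most two foods are used. Check each candidate.
chickpeas only: max(191/48, 10.5/3.0) = 3.979 servings → $3.58.
avocado only: max(191/14, 10.5/0.5) = 21 servings → $18.90.
salmon only: max(191/13, 10.5/0.9) = 14.69 servings → $38.93.
chickpeas + avocado with both tight: 2.861 servings and 3.833 servings → $6.03.
chickpeas + salmon: intersection lies outside the first quadrant.
avocado + salmon with both tight: 5.803 servings and 8.443 servings → $27.60.
Cheapest feasible corner: $3.58.

$3.58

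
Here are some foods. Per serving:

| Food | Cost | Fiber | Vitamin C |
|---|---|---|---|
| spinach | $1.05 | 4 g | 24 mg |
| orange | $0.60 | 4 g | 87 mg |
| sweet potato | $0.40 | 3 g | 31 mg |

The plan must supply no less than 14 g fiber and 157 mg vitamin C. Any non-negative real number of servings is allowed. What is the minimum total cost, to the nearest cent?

$1.88

An LP optimum is at a vertex; with two nutrient constraints at most two foods are used. Check each candidate.
spinach only: max(14/4, 157/24) = 6.542 servings → $6.87.
orange only: max(14/4, 157/87) = 3.5 servings → $2.10.
sweet potato only: max(14/3, 157/31) = 5.065 servings → $2.03.
spinach + orange with both tight: 2.341 servings and 1.159 servings → $3.15.
spinach + sweet potato: the both-tight solution has a negative serving — not a feasible corner.
orange + sweet potato with both tight: 0.2701 servings and 4.307 servings → $1.88.
So the least-cost plan costs $1.88.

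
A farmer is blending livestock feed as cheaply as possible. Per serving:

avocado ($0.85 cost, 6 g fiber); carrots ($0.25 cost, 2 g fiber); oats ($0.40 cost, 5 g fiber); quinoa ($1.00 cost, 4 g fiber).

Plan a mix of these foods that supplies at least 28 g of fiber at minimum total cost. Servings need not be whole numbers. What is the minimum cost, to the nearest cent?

Cost per g of fiber: oats $0.0800, carrots $0.1250, avocado $0.1417, quinoa $0.2500.
With no serving limits, use only oats: 28 g / 5 g = 5.6 servings × $0.40 = $2.24.

$2.24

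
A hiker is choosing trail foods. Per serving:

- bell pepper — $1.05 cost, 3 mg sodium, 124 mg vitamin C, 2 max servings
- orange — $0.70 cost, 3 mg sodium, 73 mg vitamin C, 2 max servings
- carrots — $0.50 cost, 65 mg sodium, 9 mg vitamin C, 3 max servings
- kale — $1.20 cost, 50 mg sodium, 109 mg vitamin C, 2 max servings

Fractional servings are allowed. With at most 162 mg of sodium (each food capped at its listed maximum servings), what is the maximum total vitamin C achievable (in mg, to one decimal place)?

Vitamin C per mg sodium: bell pepper 41.33, orange 24.33, kale 2.18, carrots 0.1385.
Take 2 servings of bell pepper: uses 6 mg sodium, +248.0 mg vitamin C (running total 248.0 mg).
Take 2 servings of orange: uses 6 mg sodium, +146.0 mg vitamin C (running total 394.0 mg).
Take 2 servings of kale: uses 100 mg sodium, +218.0 mg vitamin C (running total 612.0 mg).
Take 0.7692 servings of carrots: uses 50 mg sodium, +6.9 mg vitamin C (running total 618.9 mg).
Filling greedily by vitamin C-per-mg sodium is optimal for one linear limit, giving 618.9 mg.

618.9 mg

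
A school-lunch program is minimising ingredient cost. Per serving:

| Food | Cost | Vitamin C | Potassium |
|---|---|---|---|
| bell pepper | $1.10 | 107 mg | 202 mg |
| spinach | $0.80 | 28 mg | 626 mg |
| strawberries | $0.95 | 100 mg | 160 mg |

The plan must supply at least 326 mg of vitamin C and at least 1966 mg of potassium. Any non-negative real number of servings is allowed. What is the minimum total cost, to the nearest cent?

$4.42

Two binding constraints pin down two serving amounts, so the optimal mix uses at most two foods. The candidates are each food alone (scaled to the tighter of vitamin C/potassium) and each pair with both constraints tight.
bell pepper only: max(326/107, 1966/202) = 9.733 servings → $10.71.
spinach only: max(326/28, 1966/626) = 11.64 servings → $9.31.
strawberries only: max(326/100, 1966/160) = 12.29 servings → $11.67.
bell pepper + spinach with both tight: 2.43 servings and 2.356 servings → $4.56.
bell pepper + strawberries with both targets exact would need a negative amount; discard.
spinach + strawberries with both tight: 2.485 servings and 2.564 servings → $4.42.
Cheapest feasible corner: $4.42.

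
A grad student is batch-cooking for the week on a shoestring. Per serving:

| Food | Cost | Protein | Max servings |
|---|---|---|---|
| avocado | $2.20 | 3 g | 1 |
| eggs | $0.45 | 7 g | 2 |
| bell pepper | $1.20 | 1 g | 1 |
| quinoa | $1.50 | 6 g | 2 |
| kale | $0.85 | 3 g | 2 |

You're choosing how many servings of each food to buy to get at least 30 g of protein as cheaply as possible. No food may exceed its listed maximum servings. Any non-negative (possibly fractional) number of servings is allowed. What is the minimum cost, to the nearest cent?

Cost per g of protein: eggs $0.0643, quinoa $0.2500, kale $0.2833, avocado $0.7333, bell pepper $1.2000.
Take 2 servings of eggs: +14.0 g protein for $0.90 (total $0.90, still need 16.0 g).
Take 2 servings of quinoa: +12.0 g protein for $3.00 (total $3.90, still need 4.0 g).
Take 1.333 servings of kale: +4.0 g protein for $1.13 (total $5.03, still need 0.0 g).
Greedy by cheapest-per-g is optimal for a single linear constraint, so the minimum cost is $5.03.

$5.03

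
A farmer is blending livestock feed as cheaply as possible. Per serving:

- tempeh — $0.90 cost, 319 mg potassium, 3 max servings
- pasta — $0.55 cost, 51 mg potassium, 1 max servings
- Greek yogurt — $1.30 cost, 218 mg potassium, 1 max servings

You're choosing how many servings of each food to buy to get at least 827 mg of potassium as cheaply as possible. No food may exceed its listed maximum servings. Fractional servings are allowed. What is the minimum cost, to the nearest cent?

$2.33

Cost per mg of potassium: tempeh $0.0028, Greek yogurt $0.0060, pasta $0.0108.
Take 2.592 servings of tempeh: +827.0 mg potassium for $2.33 (total $2.33, still need 0.0 mg).
Greedy by cheapest-per-mg is optimal for a single linear constraint, so the minimum cost is $2.33.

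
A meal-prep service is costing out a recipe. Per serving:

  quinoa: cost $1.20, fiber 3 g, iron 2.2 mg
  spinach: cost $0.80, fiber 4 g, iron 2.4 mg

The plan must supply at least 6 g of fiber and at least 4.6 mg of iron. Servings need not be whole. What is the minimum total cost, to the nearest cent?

quinoa only: max(6/3, 4.6/2.2) = 2.091 servings → $2.51.
spinach only: max(6/4, 4.6/2.4) = 1.917 servings → $1.53.
quinoa + spinach with both targets exact would need a negative amount; discard.
The minimum over all feasible corners is $1.53.

$1.53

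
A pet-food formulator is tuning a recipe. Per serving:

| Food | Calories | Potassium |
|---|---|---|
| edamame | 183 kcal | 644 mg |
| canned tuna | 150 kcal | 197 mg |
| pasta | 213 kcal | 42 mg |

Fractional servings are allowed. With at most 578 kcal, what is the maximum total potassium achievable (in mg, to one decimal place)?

2034.1 mg

Potassium per kcal: edamame 3.519, canned tuna 1.313, pasta 0.1972.
With no serving limits, spend the whole calories allowance on edamame: 578 kcal / 183 kcal × 644 mg = 2034.1 mg.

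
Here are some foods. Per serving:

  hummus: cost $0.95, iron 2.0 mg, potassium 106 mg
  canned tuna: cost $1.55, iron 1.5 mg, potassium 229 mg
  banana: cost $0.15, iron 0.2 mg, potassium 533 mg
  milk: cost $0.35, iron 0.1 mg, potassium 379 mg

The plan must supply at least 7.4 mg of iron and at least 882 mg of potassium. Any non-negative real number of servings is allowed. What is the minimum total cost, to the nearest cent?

A basic optimal solution has at most two foods positive. Try each food alone and each pair with both targets met exactly.
hummus only: max(7.4/2.0, 882/106) = 8.321 servings → $7.90.
canned tuna only: max(7.4/1.5, 882/229) = 4.933 servings → $7.65.
banana only: max(7.4/0.2, 882/533) = 37 servings → $5.55.
milk only: max(7.4/0.1, 882/379) = 74 servings → $25.90.
hummus + canned tuna with both tight: 1.243 servings and 3.276 servings → $6.26.
hummus + banana with both tight: 3.606 servings and 0.9376 servings → $3.57.
hummus + milk with both tight: 3.634 servings and 1.311 servings → $3.91.
canned tuna + banana: intersection lies outside the first quadrant.
canned tuna + milk with both targets exact would need a negative amount; discard.
banana + milk: intersection lies outside the first quadrant.
So the least-cost plan costs $3.57.

$3.57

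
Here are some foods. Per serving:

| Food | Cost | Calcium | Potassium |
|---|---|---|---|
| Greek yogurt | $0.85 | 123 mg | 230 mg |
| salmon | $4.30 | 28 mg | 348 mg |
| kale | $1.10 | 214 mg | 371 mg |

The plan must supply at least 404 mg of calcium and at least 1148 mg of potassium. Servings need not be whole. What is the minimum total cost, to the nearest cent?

Compare the cost at each extreme point of the feasible region.
Greek yogurt only: max(404/123, 1148/230) = 4.991 servings → $4.24.
salmon only: max(404/28, 1148/348) = 14.43 servings → $62.04.
kale only: max(404/214, 1148/371) = 3.094 servings → $3.40.
Greek yogurt + salmon with both tight: 2.982 servings and 1.328 servings → $8.24.
Greek yogurt + kale: the both-tight solution has a negative serving — not a feasible corner.
salmon + kale with both tight: 1.495 servings and 1.692 servings → $8.29.
The minimum over all feasible corners is $3.40.

$3.40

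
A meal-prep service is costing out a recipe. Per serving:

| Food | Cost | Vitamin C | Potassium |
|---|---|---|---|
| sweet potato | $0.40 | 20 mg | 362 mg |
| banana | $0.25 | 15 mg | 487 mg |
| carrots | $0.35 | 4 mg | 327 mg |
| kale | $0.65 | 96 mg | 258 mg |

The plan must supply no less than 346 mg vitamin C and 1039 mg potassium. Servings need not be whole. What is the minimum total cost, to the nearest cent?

A basic optimal solution has at most two foods positive. Try each food alone and each pair with both targets met exactly.
sweet potato only: max(346/20, 1039/362) = 17.3 servings → $6.92.
banana only: max(346/15, 1039/487) = 23.07 servings → $5.77.
carrots only: max(346/4, 1039/327) = 86.5 servings → $30.27.
kale only: max(346/96, 1039/258) = 4.027 servings → $2.62.
sweet potato + banana with both targets exact would need a negative amount; discard.
sweet potato + carrots: intersection lies outside the first quadrant.
sweet potato + kale with both tight: 0.354 servings and 3.53 servings → $2.44.
banana + carrots with both targets exact would need a negative amount; discard.
banana + kale with both tight: 0.2443 servings and 3.566 servings → $2.38.
carrots + kale with both tight: 0.3451 servings and 3.59 servings → $2.45.
The minimum over all feasible corners is $2.38.

$2.38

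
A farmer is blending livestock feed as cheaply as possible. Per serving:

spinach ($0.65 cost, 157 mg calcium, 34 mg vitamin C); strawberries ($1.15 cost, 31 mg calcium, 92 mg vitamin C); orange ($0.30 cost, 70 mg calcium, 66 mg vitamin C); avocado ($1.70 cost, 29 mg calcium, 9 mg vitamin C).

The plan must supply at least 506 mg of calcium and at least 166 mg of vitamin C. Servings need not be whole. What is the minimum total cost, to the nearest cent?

$2.11

For a min-cost LP with two ≥-constraints, a basic feasible solution has at most two positive variables.
spinach only: max(506/157, 166/34) = 4.882 servings → $3.17.
strawberries only: max(506/31, 166/92) = 16.32 servings → $18.77.
orange only: max(506/70, 166/66) = 7.229 servings → $2.17.
avocado only: max(506/29, 166/9) = 18.44 servings → $31.36.
spinach + strawberries with both tight: 3.092 servings and 0.6615 servings → $2.77.
spinach + orange with both tight: 2.728 servings and 1.11 servings → $2.11.
spinach + avocado: the both-tight solution has a negative serving — not a feasible corner.
strawberries + orange with both targets exact would need a negative amount; discard.
strawberries + avocado with both tight: 0.1088 servings and 17.33 servings → $29.59.
orange + avocado with both tight: 0.2025 servings and 16.96 servings → $28.89.
The minimum over all feasible corners is $2.11.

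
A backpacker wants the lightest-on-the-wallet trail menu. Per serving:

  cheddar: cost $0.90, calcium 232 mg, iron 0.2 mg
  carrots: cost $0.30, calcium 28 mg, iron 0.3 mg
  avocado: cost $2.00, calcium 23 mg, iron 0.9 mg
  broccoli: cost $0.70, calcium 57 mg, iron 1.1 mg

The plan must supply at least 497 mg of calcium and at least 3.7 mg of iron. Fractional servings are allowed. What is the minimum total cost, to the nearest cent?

$3.42

Two binding constraints pin down two serving amounts, so the optimal mix uses at most two foods. The candidates are each food alone (scaled to the tighter of calcium/iron) and each pair with both constraints tight.
cheddar only: max(497/232, 3.7/0.2) = 18.5 servings → $16.65.
carrots only: max(497/28, 3.7/0.3) = 17.75 servings → $5.33.
avocado only: max(497/23, 3.7/0.9) = 21.61 servings → $43.22.
broccoli only: max(497/57, 3.7/1.1) = 8.719 servings → $6.10.
cheddar + carrots with both tight: 0.7109 servings and 11.86 servings → $4.20.
cheddar + avocado with both tight: 1.774 servings and 3.717 servings → $9.03.
cheddar + broccoli with both tight: 1.377 servings and 3.113 servings → $3.42.
carrots + avocado: the both-tight solution has a negative serving — not a feasible corner.
carrots + broccoli with both targets exact would need a negative amount; discard.
avocado + broccoli with both targets exact would need a negative amount; discard.
So the least-cost plan costs $3.42.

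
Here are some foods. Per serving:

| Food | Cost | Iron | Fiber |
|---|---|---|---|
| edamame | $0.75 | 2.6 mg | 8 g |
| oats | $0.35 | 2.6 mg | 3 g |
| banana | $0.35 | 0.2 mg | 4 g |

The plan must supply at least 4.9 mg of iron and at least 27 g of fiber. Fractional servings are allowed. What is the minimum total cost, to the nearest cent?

With two linear requirements the optimum uses one or two foods; enumerate the corners.
edamame only: max(4.9/2.6, 27/8) = 3.375 servings → $2.53.
oats only: max(4.9/2.6, 27/3) = 9 servings → $3.15.
banana only: max(4.9/0.2, 27/4) = 24.5 servings → $8.57.
edamame + oats with both targets exact would need a negative amount; discard.
edamame + banana with both tight: 1.614 servings and 3.523 servings → $2.44.
oats + banana with both tight: 1.449 servings and 5.663 servings → $2.49.
So the least-cost plan costs $2.44.

$2.44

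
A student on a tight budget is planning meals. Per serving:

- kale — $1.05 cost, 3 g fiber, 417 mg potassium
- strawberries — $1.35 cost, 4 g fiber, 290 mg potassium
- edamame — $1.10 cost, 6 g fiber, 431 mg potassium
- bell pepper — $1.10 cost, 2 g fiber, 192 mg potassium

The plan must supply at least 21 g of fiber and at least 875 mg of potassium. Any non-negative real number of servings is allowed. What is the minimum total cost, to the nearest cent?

For a min-cost LP with two ≥-constraints, a basic feasible solution has at most two positive variables.
kale only: max(21/3, 875/417) = 7 servings → $7.35.
strawberries only: max(21/4, 875/290) = 5.25 servings → $7.09.
edamame only: max(21/6, 875/431) = 3.5 servings → $3.85.
bell pepper only: max(21/2, 875/192) = 10.5 servings → $11.55.
kale + strawberries: the both-tight solution has a negative serving — not a feasible corner.
kale + edamame: the both-tight solution has a negative serving — not a feasible corner.
kale + bell pepper with both targets exact would need a negative amount; discard.
strawberries + edamame with both targets exact would need a negative amount; discard.
strawberries + bell pepper with both targets exact would need a negative amount; discard.
edamame + bell pepper: intersection lies outside the first quadrant.
So the least-cost plan costs $3.85.

$3.85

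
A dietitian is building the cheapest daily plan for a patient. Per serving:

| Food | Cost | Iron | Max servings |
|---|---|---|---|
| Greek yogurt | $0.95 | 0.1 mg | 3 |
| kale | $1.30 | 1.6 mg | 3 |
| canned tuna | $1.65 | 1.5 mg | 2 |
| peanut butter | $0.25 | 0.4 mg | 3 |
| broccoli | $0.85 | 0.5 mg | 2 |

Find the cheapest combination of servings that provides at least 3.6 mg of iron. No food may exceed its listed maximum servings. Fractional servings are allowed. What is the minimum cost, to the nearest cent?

$2.70

Cost per mg of iron: peanut butter $0.6250, kale $0.8125, canned tuna $1.1000, broccoli $1.7000, Greek yogurt $9.5000.
Take 3 servings of peanut butter: +1.2 mg iron for $0.75 (total $0.75, still need 2.4 mg).
Take 1.5 servings of kale: +2.4 mg iron for $1.95 (total $2.70, still need 0.0 mg).
Filling from the cheapest source first is optimal under one linear minimum: $2.70.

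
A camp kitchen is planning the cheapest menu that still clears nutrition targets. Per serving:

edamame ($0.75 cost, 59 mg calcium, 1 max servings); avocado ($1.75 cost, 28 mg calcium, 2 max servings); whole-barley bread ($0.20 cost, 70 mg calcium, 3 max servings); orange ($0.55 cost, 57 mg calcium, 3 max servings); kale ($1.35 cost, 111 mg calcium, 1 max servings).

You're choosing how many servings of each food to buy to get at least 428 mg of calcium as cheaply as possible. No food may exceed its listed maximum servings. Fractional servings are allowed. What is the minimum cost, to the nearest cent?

Cost per mg of calcium: whole-barley bread $0.0029, orange $0.0096, kale $0.0122, edamame $0.0127, avocado $0.0625.
Take 3 servings of whole-barley bread: +210.0 mg calcium for $0.60 (total $0.60, still need 218.0 mg).
Take 3 servings of orange: +171.0 mg calcium for $1.65 (total $2.25, still need 47.0 mg).
Take 0.4234 servings of kale: +47.0 mg calcium for $0.57 (total $2.82, still need 0.0 mg).
Filling from the cheapest source first is optimal under one linear minimum: $2.82.

$2.82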